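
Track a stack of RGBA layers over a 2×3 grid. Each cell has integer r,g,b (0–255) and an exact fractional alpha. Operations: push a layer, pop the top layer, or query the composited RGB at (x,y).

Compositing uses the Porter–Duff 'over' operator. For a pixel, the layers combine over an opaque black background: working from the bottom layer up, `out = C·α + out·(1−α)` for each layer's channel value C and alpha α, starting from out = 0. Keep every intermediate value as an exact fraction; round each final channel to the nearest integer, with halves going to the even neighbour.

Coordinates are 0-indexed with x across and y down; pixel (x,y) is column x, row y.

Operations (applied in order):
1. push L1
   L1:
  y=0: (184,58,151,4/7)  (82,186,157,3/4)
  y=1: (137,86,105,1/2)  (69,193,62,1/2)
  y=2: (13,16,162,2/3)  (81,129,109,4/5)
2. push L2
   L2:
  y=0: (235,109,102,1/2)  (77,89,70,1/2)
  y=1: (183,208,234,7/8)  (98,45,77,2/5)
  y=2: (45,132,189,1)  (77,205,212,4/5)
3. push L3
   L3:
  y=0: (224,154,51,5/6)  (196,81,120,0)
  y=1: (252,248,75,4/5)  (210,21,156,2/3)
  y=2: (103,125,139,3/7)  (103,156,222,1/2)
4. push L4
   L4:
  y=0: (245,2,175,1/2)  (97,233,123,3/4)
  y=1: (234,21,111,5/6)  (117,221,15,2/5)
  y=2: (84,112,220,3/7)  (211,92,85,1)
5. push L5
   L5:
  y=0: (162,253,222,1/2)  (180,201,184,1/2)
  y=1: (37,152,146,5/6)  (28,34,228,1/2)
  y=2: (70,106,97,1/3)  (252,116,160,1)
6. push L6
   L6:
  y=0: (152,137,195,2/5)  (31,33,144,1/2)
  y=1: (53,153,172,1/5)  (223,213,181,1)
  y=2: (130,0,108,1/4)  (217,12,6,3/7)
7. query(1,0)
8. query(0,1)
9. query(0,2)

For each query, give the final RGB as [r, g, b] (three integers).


query (1,0) [L1,L2,L3,L4,L5,L6] — begin 0,0,0
after L1 α=3/4: [123/2, 279/2, 471/4]
after L2 α=1/2: [277/4, 457/4, 751/8]
after L3 α=0: [277/4, 457/4, 751/8]
after L4 α=3/4: [1441/16, 3253/16, 3703/32]
after L5 α=1/2: [4321/32, 6469/32, 9591/64]
after L6 α=1/2: [5313/64, 7525/64, 18807/128]
rounded: [83, 118, 147]

query (0,1) [L1,L2,L3,L4,L5,L6] — begin 0,0,0
+L1 (α=1/2) → [137/2, 43, 105/2]
+L2 (α=7/8) → [2699/16, 1499/8, 3381/16]
+L3 (α=4/5) → [18827/80, 1887/8, 8181/80]
+L4 (α=5/6) → [112427/480, 909/16, 17527/160]
+L5 (α=5/6) → [201227/2880, 13069/96, 134327/960]
+L6 (α=1/5) → [239387/3600, 16741/120, 175607/1200]
= [66, 140, 146]

at x=0,y=2 over L1,L2,L3,L4,L5,L6:
L1 α=2/3: [26/3, 32/3, 108]
L2 α=1: [45, 132, 189]
L3 α=3/7: [489/7, 129, 1173/7]
L4 α=3/7: [3720/49, 852/7, 9312/49]
L5 α=1/3: [10870/147, 2446/21, 23377/147]
L6 α=1/4: [4310/49, 1223/14, 28669/196]
→ [88, 87, 146]


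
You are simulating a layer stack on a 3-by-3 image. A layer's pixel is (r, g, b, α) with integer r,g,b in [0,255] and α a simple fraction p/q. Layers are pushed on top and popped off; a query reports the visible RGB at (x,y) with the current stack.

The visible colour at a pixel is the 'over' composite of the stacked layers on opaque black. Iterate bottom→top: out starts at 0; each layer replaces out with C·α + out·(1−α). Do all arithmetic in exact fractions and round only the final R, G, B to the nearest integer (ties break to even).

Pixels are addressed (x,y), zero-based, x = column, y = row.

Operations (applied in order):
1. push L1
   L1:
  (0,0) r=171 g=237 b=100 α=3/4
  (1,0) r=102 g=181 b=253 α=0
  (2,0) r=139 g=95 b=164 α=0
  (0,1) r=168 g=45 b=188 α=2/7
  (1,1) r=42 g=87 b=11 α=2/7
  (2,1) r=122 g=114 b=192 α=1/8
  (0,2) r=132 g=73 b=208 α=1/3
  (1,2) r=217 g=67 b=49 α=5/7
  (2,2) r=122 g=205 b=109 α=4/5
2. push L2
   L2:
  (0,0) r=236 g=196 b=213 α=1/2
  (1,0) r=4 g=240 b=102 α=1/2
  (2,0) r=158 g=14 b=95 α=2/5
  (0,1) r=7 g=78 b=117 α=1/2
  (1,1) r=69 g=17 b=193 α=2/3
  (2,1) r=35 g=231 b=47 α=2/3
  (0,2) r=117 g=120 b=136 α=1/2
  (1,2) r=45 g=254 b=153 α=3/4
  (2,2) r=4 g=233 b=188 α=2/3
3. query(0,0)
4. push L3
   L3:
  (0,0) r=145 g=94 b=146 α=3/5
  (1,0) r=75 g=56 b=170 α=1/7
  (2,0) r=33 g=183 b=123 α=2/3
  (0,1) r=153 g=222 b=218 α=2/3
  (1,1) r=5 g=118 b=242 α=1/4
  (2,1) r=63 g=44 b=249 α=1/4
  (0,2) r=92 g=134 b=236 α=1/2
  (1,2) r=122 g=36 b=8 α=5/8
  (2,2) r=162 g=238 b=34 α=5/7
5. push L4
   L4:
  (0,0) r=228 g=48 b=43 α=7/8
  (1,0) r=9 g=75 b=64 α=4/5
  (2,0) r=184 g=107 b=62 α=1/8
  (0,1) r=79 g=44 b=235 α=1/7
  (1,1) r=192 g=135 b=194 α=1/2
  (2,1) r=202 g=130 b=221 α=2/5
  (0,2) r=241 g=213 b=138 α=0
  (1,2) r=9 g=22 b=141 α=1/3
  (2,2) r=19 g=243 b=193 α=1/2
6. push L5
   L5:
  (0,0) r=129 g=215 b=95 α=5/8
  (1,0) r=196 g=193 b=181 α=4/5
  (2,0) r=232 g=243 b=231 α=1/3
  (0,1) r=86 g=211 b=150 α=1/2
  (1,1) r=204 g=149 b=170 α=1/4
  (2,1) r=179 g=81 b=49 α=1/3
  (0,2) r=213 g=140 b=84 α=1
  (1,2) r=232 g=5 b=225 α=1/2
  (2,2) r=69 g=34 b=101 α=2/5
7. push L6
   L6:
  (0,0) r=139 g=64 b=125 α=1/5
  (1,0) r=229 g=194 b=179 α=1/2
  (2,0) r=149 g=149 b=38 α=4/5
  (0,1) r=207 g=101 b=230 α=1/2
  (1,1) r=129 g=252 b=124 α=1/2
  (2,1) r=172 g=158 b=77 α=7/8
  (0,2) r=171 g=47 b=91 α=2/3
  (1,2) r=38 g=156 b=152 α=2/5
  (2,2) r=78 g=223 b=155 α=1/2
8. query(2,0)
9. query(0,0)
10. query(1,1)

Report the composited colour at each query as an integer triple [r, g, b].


at x=0,y=0 over L1,L2:
L1 α=3/4: [513/4, 711/4, 75]
L2 α=1/2: [1457/8, 1495/8, 144]
rounded: [182, 187, 144]

query (2,0) [L1,L2,L3,L4,L5,L6] — begin 0,0,0
L1 α=0: [0, 0, 0]
L2 α=2/5: [316/5, 28/5, 38]
L3 α=2/3: [646/15, 1858/15, 284/3]
L4 α=1/8: [3641/60, 14611/120, 1087/12]
L5 α=1/3: [10601/90, 29191/180, 2473/18]
L6 α=4/5: [64241/450, 136471/900, 5209/90]
rounded: [143, 152, 58]

query (0,0) [L1,L2,L3,L4,L5,L6] — begin 0,0,0
after L1 α=3/4: [513/4, 711/4, 75]
after L2 α=1/2: [1457/8, 1495/8, 144]
after L3 α=3/5: [3197/20, 2623/20, 726/5]
after L4 α=7/8: [35117/160, 9343/160, 2231/40]
after L5 α=5/8: [208551/1280, 200029/1280, 25693/320]
after L6 α=1/5: [253031/1600, 220509/1600, 35693/400]
→ [158, 138, 89]

(1,1) stack=L1,L2,L3,L4,L5,L6; from [0,0,0]:
L1 α=2/7: [12, 174/7, 22/7]
L2 α=2/3: [50, 412/21, 908/7]
L3 α=1/4: [155/4, 619/14, 2209/14]
L4 α=1/2: [923/8, 2509/28, 4925/28]
L5 α=1/4: [4401/32, 11699/112, 19535/112]
L6 α=1/2: [8529/64, 39923/224, 33423/224]
→ [133, 178, 149]


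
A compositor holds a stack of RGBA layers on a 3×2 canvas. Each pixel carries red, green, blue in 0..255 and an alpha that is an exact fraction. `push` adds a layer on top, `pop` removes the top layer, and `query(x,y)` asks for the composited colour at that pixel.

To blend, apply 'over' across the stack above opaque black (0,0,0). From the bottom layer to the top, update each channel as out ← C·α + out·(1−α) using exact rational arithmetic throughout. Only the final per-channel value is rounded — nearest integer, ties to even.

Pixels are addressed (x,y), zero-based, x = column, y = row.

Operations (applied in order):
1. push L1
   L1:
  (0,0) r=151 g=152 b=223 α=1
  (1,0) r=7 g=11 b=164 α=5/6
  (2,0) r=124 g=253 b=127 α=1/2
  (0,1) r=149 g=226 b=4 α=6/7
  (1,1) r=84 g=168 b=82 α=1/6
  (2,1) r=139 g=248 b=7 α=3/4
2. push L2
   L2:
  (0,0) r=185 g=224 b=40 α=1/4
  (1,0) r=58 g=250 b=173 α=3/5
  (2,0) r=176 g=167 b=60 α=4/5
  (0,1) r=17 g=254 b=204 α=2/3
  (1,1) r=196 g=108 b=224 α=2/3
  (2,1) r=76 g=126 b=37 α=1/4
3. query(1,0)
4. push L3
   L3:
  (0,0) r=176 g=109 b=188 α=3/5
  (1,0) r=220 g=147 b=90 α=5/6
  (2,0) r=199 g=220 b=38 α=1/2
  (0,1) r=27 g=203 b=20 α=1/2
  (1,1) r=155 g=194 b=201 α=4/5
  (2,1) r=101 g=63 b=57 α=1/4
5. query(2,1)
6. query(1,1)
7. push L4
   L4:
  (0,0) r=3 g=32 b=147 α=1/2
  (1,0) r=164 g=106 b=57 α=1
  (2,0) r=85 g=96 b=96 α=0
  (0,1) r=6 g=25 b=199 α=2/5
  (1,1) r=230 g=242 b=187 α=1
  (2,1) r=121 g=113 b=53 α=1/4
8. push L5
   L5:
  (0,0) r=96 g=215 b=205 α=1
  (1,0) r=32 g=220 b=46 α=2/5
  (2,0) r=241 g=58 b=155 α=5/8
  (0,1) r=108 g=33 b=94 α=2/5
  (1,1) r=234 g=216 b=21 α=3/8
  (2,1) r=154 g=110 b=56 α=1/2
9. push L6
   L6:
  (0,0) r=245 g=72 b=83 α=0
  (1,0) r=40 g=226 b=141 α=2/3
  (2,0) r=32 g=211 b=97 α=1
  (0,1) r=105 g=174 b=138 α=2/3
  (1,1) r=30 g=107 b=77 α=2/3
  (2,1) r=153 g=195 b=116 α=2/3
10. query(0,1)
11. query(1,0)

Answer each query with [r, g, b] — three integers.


query (1,0) [L1,L2] — begin 0,0,0
+L1 (α=5/6) → [35/6, 55/6, 410/3]
+L2 (α=3/5) → [557/15, 461/3, 2377/15]
= [37, 154, 158]

at x=2,y=1 over L1,L2,L3:
after L1 α=3/4: [417/4, 186, 21/4]
after L2 α=1/4: [1555/16, 171, 211/16]
after L3 α=1/4: [6281/64, 144, 1545/64]
→ [98, 144, 24]

(1,1) stack=L1,L2,L3; from [0,0,0]:
+L1 (α=1/6) → [14, 28, 41/3]
+L2 (α=2/3) → [406/3, 244/3, 1385/9]
+L3 (α=4/5) → [2266/15, 2572/15, 8621/45]
rounded: [151, 171, 192]

(0,1) stack=L1,L2,L3,L4,L5,L6; from [0,0,0]:
+L1 (α=6/7) → [894/7, 1356/7, 24/7]
+L2 (α=2/3) → [1132/21, 4912/21, 960/7]
+L3 (α=1/2) → [1699/42, 9175/42, 550/7]
+L4 (α=2/5) → [1867/70, 1975/14, 4436/35]
+L5 (α=2/5) → [20721/350, 6849/70, 19888/175]
+L6 (α=2/3) → [31407/350, 10403/70, 68188/525]
= [90, 149, 130]

(1,0) stack=L1,L2,L3,L4,L5,L6; from [0,0,0]:
after L1 α=5/6: [35/6, 55/6, 410/3]
after L2 α=3/5: [557/15, 461/3, 2377/15]
after L3 α=5/6: [17057/90, 1333/9, 9127/90]
after L4 α=1: [164, 106, 57]
after L5 α=2/5: [556/5, 758/5, 263/5]
after L6 α=2/3: [956/15, 1006/5, 1673/15]
= [64, 201, 112]


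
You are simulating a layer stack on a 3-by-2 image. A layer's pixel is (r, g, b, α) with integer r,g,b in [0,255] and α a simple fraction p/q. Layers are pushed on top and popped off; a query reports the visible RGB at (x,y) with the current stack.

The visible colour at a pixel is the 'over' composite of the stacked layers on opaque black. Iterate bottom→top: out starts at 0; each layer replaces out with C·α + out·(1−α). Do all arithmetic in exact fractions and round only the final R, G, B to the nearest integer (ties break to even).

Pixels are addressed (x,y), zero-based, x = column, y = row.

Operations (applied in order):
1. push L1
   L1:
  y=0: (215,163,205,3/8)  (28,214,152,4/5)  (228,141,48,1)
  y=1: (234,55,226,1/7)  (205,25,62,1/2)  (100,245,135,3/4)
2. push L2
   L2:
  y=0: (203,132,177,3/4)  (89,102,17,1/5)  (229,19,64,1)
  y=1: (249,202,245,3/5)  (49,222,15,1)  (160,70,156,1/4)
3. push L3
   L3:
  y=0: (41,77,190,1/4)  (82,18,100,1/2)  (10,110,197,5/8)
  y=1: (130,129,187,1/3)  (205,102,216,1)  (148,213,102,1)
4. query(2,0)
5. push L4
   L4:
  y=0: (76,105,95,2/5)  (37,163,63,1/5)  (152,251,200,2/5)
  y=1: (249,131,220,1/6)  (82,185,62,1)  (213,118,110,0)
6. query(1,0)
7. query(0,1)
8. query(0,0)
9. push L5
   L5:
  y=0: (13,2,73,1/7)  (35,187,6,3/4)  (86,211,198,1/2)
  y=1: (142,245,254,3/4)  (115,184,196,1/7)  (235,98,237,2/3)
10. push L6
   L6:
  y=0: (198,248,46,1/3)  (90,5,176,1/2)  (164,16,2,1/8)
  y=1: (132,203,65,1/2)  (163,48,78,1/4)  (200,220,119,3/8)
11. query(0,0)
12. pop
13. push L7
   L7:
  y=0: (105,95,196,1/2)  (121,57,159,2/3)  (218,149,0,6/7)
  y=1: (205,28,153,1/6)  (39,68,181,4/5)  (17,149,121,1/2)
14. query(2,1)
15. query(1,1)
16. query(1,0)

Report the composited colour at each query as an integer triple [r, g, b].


(2,0) stack=L1,L2,L3; from [0,0,0]:
+L1 (α=1) → [228, 141, 48]
+L2 (α=1) → [229, 19, 64]
+L3 (α=5/8) → [737/8, 607/8, 1177/8]
→ [92, 76, 147]

(1,0) stack=L1,L2,L3,L4; from [0,0,0]:
L1 α=4/5: [112/5, 856/5, 608/5]
L2 α=1/5: [893/25, 3934/25, 2517/25]
L3 α=1/2: [2943/50, 2192/25, 5017/50]
L4 α=1/5: [6811/125, 12843/125, 11609/125]
→ [54, 103, 93]

(0,1) stack=L1,L2,L3,L4; from [0,0,0]:
L1 α=1/7: [234/7, 55/7, 226/7]
L2 α=3/5: [5697/35, 4352/35, 5597/35]
L3 α=1/3: [15944/105, 13219/105, 5913/35]
L4 α=1/6: [21173/126, 7985/63, 7453/42]
→ [168, 127, 177]

query (0,0) [L1,L2,L3,L4] — begin 0,0,0
+L1 (α=3/8) → [645/8, 489/8, 615/8]
+L2 (α=3/4) → [5517/32, 3657/32, 4863/32]
+L3 (α=1/4) → [17863/128, 13435/128, 20669/128]
+L4 (α=2/5) → [14609/128, 13437/128, 86327/640]
→ [114, 105, 135]

(0,0) stack=L1,L2,L3,L4,L5,L6; from [0,0,0]:
L1 α=3/8: [645/8, 489/8, 615/8]
L2 α=3/4: [5517/32, 3657/32, 4863/32]
L3 α=1/4: [17863/128, 13435/128, 20669/128]
L4 α=2/5: [14609/128, 13437/128, 86327/640]
L5 α=1/7: [44659/448, 5777/64, 282341/2240]
L6 α=1/3: [89011/672, 4571/32, 111287/1120]
→ [132, 143, 99]

query (2,1) [L1,L2,L3,L4,L5,L7] — begin 0,0,0
after L1 α=3/4: [75, 735/4, 405/4]
after L2 α=1/4: [385/4, 2485/16, 1839/16]
after L3 α=1: [148, 213, 102]
after L4 α=0: [148, 213, 102]
after L5 α=2/3: [206, 409/3, 192]
after L7 α=1/2: [223/2, 428/3, 313/2]
→ [112, 143, 156]

(1,1) stack=L1,L2,L3,L4,L5,L7; from [0,0,0]:
L1 α=1/2: [205/2, 25/2, 31]
L2 α=1: [49, 222, 15]
L3 α=1: [205, 102, 216]
L4 α=1: [82, 185, 62]
L5 α=1/7: [607/7, 1294/7, 568/7]
L7 α=4/5: [1699/35, 3198/35, 5636/35]
→ [49, 91, 161]

at x=1,y=0 over L1,L2,L3,L4,L5,L7:
after L1 α=4/5: [112/5, 856/5, 608/5]
after L2 α=1/5: [893/25, 3934/25, 2517/25]
after L3 α=1/2: [2943/50, 2192/25, 5017/50]
after L4 α=1/5: [6811/125, 12843/125, 11609/125]
after L5 α=3/4: [4984/125, 20742/125, 13859/500]
after L7 α=2/3: [35234/375, 11664/125, 172859/1500]
rounded: [94, 93, 115]


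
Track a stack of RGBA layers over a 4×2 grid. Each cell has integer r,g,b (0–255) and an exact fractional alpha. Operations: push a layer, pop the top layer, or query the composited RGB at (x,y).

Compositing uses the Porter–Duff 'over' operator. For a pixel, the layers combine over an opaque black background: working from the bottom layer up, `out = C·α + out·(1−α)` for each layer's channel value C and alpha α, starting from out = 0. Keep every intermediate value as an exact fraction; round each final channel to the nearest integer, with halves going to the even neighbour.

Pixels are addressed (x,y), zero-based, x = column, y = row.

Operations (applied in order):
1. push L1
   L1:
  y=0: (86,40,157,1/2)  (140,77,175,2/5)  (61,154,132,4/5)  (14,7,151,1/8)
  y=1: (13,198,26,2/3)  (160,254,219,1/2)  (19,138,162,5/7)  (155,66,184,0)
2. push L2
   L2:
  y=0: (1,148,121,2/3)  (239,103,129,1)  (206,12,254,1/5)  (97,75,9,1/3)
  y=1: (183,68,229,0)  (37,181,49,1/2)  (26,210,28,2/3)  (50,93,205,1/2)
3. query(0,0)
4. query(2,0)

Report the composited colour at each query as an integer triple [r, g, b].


at x=0,y=0 over L1,L2:
L1 α=1/2: [43, 20, 157/2]
L2 α=2/3: [15, 316/3, 641/6]
→ [15, 105, 107]

at x=2,y=0 over L1,L2:
L1 α=4/5: [244/5, 616/5, 528/5]
L2 α=1/5: [2006/25, 2524/25, 3382/25]
rounded: [80, 101, 135]


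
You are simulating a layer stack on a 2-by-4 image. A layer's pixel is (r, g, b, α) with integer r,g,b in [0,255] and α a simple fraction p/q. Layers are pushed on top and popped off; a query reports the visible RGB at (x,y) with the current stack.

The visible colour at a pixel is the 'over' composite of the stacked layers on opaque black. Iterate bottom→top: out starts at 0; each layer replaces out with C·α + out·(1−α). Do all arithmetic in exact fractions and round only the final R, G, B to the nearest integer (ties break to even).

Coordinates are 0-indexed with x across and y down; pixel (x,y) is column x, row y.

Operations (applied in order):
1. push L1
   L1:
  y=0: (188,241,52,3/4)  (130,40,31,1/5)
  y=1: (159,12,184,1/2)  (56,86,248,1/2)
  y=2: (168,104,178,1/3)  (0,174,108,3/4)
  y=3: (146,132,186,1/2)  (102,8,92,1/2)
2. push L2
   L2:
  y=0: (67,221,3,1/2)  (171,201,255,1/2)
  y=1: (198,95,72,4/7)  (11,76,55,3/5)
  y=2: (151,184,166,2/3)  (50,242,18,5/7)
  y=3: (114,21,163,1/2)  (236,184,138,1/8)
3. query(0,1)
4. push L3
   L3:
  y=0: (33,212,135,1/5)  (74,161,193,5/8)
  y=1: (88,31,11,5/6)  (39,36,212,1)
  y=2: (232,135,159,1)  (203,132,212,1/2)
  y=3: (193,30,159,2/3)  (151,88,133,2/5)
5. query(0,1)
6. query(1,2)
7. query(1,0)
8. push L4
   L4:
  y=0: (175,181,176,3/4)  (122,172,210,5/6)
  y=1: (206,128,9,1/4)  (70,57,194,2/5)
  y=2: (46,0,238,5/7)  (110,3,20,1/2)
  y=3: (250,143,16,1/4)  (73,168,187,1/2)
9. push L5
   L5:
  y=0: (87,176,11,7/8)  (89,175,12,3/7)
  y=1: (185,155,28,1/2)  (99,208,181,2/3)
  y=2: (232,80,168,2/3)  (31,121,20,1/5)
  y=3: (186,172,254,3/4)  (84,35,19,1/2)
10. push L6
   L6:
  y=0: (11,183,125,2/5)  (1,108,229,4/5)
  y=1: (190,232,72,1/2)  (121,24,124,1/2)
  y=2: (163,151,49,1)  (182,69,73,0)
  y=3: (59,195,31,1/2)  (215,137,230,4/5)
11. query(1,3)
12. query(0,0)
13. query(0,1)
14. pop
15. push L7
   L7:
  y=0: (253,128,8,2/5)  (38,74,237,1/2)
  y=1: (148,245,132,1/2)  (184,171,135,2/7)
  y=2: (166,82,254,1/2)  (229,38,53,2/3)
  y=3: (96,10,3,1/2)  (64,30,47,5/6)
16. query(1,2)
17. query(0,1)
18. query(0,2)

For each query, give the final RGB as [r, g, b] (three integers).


query (0,1) [L1,L2] — begin 0,0,0
L1 α=1/2: [159/2, 6, 92]
L2 α=4/7: [2061/14, 398/7, 564/7]
→ [147, 57, 81]

query (0,1) [L1,L2,L3] — begin 0,0,0
L1 α=1/2: [159/2, 6, 92]
L2 α=4/7: [2061/14, 398/7, 564/7]
L3 α=5/6: [8221/84, 1483/42, 949/42]
rounded: [98, 35, 23]

(1,2) stack=L1,L2,L3; from [0,0,0]:
+L1 (α=3/4) → [0, 261/2, 81]
+L2 (α=5/7) → [250/7, 1471/7, 36]
+L3 (α=1/2) → [1671/14, 2395/14, 124]
→ [119, 171, 124]

(1,0) stack=L1,L2,L3; from [0,0,0]:
L1 α=1/5: [26, 8, 31/5]
L2 α=1/2: [197/2, 209/2, 653/5]
L3 α=5/8: [1331/16, 2237/16, 848/5]
= [83, 140, 170]

(1,3) stack=L1,L2,L3,L4,L5,L6; from [0,0,0]:
L1 α=1/2: [51, 4, 46]
L2 α=1/8: [593/8, 53/2, 115/2]
L3 α=2/5: [839/8, 511/10, 877/10]
L4 α=1/2: [1423/16, 2191/20, 2747/20]
L5 α=1/2: [2767/32, 2891/40, 3127/40]
L6 α=4/5: [30287/160, 24811/200, 39927/200]
rounded: [189, 124, 200]

query (0,0) [L1,L2,L3,L4,L5,L6] — begin 0,0,0
+L1 (α=3/4) → [141, 723/4, 39]
+L2 (α=1/2) → [104, 1607/8, 21]
+L3 (α=1/5) → [449/5, 2031/10, 219/5]
+L4 (α=3/4) → [1537/10, 7461/40, 2859/20]
+L5 (α=7/8) → [7627/80, 56741/320, 4399/160]
+L6 (α=2/5) → [24641/400, 287343/1600, 53197/800]
= [62, 180, 66]

at x=0,y=1 over L1,L2,L3,L4,L5,L6:
L1 α=1/2: [159/2, 6, 92]
L2 α=4/7: [2061/14, 398/7, 564/7]
L3 α=5/6: [8221/84, 1483/42, 949/42]
L4 α=1/4: [13989/112, 3275/56, 1075/56]
L5 α=1/2: [34709/224, 11955/112, 2643/112]
L6 α=1/2: [77269/448, 37939/224, 10707/224]
rounded: [172, 169, 48]

(1,2) stack=L1,L2,L3,L4,L5,L7; from [0,0,0]:
+L1 (α=3/4) → [0, 261/2, 81]
+L2 (α=5/7) → [250/7, 1471/7, 36]
+L3 (α=1/2) → [1671/14, 2395/14, 124]
+L4 (α=1/2) → [3211/28, 2437/28, 72]
+L5 (α=1/5) → [3428/35, 3284/35, 308/5]
+L7 (α=2/3) → [6486/35, 5944/105, 838/15]
rounded: [185, 57, 56]

at x=0,y=1 over L1,L2,L3,L4,L5,L7:
L1 α=1/2: [159/2, 6, 92]
L2 α=4/7: [2061/14, 398/7, 564/7]
L3 α=5/6: [8221/84, 1483/42, 949/42]
L4 α=1/4: [13989/112, 3275/56, 1075/56]
L5 α=1/2: [34709/224, 11955/112, 2643/112]
L7 α=1/2: [67861/448, 39395/224, 17427/224]
→ [151, 176, 78]

query (0,2) [L1,L2,L3,L4,L5,L7] — begin 0,0,0
after L1 α=1/3: [56, 104/3, 178/3]
after L2 α=2/3: [358/3, 1208/9, 1174/9]
after L3 α=1: [232, 135, 159]
after L4 α=5/7: [694/7, 270/7, 1508/7]
after L5 α=2/3: [1314/7, 1390/21, 3860/21]
after L7 α=1/2: [1238/7, 1556/21, 4597/21]
→ [177, 74, 219]


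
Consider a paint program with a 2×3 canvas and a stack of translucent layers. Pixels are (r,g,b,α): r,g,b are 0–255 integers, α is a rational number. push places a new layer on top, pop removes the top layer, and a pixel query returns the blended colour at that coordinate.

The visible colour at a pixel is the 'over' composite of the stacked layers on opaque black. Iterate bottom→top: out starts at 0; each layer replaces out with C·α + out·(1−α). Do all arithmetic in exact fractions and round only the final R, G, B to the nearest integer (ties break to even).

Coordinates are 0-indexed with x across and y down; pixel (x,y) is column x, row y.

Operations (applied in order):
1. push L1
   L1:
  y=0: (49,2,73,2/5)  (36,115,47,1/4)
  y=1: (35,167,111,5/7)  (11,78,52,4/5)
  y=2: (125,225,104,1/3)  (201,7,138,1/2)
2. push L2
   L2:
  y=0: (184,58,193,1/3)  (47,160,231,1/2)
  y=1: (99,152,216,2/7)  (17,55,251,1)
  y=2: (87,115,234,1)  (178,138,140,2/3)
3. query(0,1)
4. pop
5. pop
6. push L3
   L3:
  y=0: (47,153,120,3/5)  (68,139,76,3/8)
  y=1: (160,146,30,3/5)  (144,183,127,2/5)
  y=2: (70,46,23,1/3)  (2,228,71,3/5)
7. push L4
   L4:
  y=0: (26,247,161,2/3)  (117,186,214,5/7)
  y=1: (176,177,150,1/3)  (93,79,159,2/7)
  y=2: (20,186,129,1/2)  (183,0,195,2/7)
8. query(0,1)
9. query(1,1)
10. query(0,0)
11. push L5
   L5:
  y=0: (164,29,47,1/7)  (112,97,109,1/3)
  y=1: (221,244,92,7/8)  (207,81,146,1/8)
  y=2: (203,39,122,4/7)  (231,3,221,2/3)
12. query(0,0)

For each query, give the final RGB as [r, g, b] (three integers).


(0,1) stack=L1,L2; from [0,0,0]:
L1 α=5/7: [25, 835/7, 555/7]
L2 α=2/7: [323/7, 6303/49, 5799/49]
= [46, 129, 118]

query (0,1) [L3,L4] — begin 0,0,0
L3 α=3/5: [96, 438/5, 18]
L4 α=1/3: [368/3, 587/5, 62]
→ [123, 117, 62]

query (1,1) [L3,L4] — begin 0,0,0
+L3 (α=2/5) → [288/5, 366/5, 254/5]
+L4 (α=2/7) → [474/7, 524/7, 572/7]
→ [68, 75, 82]

at x=0,y=0 over L3,L4:
+L3 (α=3/5) → [141/5, 459/5, 72]
+L4 (α=2/3) → [401/15, 2929/15, 394/3]
= [27, 195, 131]

(0,0) stack=L3,L4,L5; from [0,0,0]:
after L3 α=3/5: [141/5, 459/5, 72]
after L4 α=2/3: [401/15, 2929/15, 394/3]
after L5 α=1/7: [1622/35, 6003/35, 835/7]
= [46, 172, 119]


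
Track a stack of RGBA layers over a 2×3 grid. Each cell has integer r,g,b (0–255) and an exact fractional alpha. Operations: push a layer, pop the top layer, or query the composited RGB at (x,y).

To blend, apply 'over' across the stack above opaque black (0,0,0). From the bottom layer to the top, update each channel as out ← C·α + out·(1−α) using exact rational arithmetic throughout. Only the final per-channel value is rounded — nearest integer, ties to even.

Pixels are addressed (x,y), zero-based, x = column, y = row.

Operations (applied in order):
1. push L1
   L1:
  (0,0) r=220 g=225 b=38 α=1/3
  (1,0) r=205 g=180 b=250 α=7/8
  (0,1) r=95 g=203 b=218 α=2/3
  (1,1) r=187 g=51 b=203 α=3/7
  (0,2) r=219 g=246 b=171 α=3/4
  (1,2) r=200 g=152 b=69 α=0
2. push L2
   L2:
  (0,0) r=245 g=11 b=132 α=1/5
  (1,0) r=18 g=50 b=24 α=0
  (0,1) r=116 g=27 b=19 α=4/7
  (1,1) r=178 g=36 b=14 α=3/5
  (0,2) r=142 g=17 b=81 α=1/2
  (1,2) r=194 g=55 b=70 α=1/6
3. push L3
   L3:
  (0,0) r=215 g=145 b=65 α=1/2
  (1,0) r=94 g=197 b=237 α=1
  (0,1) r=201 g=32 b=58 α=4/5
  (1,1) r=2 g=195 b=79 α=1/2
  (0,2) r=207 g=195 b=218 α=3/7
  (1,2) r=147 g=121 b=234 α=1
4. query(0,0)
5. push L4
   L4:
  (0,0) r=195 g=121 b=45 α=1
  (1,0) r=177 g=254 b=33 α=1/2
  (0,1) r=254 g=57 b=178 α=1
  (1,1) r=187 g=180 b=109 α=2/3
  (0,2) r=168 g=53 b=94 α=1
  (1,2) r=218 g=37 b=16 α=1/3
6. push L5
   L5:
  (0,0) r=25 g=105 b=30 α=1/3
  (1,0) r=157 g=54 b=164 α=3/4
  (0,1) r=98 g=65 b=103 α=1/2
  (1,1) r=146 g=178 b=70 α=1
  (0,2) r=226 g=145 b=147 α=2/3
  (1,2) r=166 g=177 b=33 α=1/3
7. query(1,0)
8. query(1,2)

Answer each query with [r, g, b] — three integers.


query (0,0) [L1,L2,L3] — begin 0,0,0
L1 α=1/3: [220/3, 75, 38/3]
L2 α=1/5: [323/3, 311/5, 548/15]
L3 α=1/2: [484/3, 518/5, 1523/30]
→ [161, 104, 51]

at x=1,y=0 over L1,L2,L3,L4,L5:
+L1 (α=7/8) → [1435/8, 315/2, 875/4]
+L2 (α=0) → [1435/8, 315/2, 875/4]
+L3 (α=1) → [94, 197, 237]
+L4 (α=1/2) → [271/2, 451/2, 135]
+L5 (α=3/4) → [1213/8, 775/8, 627/4]
→ [152, 97, 157]

at x=1,y=2 over L1,L2,L3,L4,L5:
L1 α=0: [0, 0, 0]
L2 α=1/6: [97/3, 55/6, 35/3]
L3 α=1: [147, 121, 234]
L4 α=1/3: [512/3, 93, 484/3]
L5 α=1/3: [1522/9, 121, 1067/9]
= [169, 121, 119]


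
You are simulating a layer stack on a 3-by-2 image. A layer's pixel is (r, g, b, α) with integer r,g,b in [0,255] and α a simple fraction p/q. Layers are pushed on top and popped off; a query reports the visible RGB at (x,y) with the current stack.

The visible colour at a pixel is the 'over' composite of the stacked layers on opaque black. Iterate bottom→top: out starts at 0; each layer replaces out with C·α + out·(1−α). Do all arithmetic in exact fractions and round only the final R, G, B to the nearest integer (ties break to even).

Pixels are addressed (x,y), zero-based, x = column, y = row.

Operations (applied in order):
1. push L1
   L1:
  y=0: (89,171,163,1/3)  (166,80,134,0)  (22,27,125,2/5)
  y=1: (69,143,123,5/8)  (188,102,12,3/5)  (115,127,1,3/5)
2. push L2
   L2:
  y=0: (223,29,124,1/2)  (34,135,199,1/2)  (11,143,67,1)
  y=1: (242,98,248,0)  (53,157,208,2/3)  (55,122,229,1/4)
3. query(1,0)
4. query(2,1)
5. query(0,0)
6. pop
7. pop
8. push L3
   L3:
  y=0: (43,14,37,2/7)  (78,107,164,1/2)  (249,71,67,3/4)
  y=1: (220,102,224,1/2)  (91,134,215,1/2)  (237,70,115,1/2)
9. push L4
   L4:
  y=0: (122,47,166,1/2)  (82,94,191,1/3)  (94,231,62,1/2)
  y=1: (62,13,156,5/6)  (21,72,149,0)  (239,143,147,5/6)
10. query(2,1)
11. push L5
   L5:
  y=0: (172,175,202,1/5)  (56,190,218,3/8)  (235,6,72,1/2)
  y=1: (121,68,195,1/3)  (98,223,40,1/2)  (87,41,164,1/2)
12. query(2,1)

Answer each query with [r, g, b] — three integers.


(1,0) stack=L1,L2; from [0,0,0]:
+L1 (α=0) → [0, 0, 0]
+L2 (α=1/2) → [17, 135/2, 199/2]
→ [17, 68, 100]

query (2,1) [L1,L2] — begin 0,0,0
+L1 (α=3/5) → [69, 381/5, 3/5]
+L2 (α=1/4) → [131/2, 1753/20, 577/10]
= [66, 88, 58]

at x=0,y=0 over L1,L2:
L1 α=1/3: [89/3, 57, 163/3]
L2 α=1/2: [379/3, 43, 535/6]
rounded: [126, 43, 89]

query (2,1) [L3,L4] — begin 0,0,0
L3 α=1/2: [237/2, 35, 115/2]
L4 α=5/6: [2627/12, 125, 1585/12]
→ [219, 125, 132]

query (2,1) [L3,L4,L5] — begin 0,0,0
L3 α=1/2: [237/2, 35, 115/2]
L4 α=5/6: [2627/12, 125, 1585/12]
L5 α=1/2: [3671/24, 83, 3553/24]
= [153, 83, 148]


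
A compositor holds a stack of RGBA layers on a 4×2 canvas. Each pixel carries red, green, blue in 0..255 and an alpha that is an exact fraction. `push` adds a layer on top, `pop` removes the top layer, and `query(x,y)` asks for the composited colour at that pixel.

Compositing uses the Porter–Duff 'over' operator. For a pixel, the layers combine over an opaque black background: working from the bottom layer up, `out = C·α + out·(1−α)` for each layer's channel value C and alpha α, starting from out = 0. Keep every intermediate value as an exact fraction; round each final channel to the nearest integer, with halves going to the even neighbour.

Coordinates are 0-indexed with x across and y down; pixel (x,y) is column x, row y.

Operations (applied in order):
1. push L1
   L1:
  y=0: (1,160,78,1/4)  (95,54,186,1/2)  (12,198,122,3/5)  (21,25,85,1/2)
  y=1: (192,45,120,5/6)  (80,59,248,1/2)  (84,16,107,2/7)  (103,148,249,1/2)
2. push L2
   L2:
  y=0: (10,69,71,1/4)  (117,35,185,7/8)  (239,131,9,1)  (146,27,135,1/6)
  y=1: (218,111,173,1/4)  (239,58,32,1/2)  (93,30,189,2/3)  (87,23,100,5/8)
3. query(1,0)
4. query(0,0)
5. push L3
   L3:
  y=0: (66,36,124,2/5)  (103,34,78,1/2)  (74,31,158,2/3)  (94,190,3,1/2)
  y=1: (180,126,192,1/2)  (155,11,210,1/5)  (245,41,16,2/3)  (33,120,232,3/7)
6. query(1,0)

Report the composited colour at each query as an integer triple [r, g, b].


(1,0) stack=L1,L2; from [0,0,0]:
after L1 α=1/2: [95/2, 27, 93]
after L2 α=7/8: [1733/16, 34, 347/2]
rounded: [108, 34, 174]

query (0,0) [L1,L2] — begin 0,0,0
L1 α=1/4: [1/4, 40, 39/2]
L2 α=1/4: [43/16, 189/4, 259/8]
= [3, 47, 32]

at x=1,y=0 over L1,L2,L3:
after L1 α=1/2: [95/2, 27, 93]
after L2 α=7/8: [1733/16, 34, 347/2]
after L3 α=1/2: [3381/32, 34, 503/4]
= [106, 34, 126]


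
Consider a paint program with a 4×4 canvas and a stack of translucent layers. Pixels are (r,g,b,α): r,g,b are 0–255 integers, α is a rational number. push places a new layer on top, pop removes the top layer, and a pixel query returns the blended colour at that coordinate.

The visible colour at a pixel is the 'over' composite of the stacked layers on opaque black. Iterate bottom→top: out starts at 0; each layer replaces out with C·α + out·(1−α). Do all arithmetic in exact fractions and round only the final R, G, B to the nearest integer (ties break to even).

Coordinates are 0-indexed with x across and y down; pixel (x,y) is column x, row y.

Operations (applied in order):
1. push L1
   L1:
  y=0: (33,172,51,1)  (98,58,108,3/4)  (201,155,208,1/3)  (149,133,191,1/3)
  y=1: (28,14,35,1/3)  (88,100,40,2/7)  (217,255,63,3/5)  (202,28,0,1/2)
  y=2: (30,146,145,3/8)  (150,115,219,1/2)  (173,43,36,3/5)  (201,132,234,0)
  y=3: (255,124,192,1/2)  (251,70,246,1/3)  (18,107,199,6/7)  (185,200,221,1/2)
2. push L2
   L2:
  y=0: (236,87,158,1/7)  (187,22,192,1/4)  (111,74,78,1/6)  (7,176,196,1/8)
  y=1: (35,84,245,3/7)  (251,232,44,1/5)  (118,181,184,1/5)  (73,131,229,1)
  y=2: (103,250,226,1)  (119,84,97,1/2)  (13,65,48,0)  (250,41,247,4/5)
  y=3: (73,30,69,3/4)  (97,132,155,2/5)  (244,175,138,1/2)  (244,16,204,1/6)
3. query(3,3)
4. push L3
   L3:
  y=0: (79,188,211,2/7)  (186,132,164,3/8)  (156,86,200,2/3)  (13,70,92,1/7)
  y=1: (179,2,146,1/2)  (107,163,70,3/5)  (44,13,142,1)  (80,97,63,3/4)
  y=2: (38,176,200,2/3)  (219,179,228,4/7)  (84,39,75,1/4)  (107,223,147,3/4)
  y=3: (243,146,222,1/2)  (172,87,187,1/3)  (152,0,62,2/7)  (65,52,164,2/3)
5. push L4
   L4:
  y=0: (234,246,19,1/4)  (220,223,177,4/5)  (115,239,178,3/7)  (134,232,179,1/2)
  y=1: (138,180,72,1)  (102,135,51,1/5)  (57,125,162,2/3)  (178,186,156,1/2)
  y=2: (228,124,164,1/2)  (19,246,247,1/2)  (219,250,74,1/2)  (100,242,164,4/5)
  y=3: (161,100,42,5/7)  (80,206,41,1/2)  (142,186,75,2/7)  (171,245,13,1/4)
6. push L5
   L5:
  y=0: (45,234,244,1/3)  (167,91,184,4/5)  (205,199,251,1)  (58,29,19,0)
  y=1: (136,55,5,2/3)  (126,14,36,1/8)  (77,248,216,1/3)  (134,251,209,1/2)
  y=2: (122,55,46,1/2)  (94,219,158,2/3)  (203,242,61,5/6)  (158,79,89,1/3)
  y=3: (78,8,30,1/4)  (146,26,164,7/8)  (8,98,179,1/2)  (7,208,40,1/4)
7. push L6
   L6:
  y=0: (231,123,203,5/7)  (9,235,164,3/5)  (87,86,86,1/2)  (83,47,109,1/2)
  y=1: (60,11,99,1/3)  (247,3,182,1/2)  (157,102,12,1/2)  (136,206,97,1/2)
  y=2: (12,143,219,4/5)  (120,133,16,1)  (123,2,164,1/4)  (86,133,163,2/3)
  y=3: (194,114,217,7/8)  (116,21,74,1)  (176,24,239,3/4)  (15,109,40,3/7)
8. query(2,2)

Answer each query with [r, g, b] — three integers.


(3,3) stack=L1,L2; from [0,0,0]:
L1 α=1/2: [185/2, 100, 221/2]
L2 α=1/6: [471/4, 86, 1513/12]
= [118, 86, 126]

query (2,2) [L1,L2,L3,L4,L5,L6] — begin 0,0,0
L1 α=3/5: [519/5, 129/5, 108/5]
L2 α=0: [519/5, 129/5, 108/5]
L3 α=1/4: [1977/20, 291/10, 699/20]
L4 α=1/2: [6357/40, 2791/20, 2179/40]
L5 α=5/6: [46957/240, 8997/40, 4793/80]
L6 α=1/4: [56797/320, 27071/160, 27499/320]
rounded: [177, 169, 86]


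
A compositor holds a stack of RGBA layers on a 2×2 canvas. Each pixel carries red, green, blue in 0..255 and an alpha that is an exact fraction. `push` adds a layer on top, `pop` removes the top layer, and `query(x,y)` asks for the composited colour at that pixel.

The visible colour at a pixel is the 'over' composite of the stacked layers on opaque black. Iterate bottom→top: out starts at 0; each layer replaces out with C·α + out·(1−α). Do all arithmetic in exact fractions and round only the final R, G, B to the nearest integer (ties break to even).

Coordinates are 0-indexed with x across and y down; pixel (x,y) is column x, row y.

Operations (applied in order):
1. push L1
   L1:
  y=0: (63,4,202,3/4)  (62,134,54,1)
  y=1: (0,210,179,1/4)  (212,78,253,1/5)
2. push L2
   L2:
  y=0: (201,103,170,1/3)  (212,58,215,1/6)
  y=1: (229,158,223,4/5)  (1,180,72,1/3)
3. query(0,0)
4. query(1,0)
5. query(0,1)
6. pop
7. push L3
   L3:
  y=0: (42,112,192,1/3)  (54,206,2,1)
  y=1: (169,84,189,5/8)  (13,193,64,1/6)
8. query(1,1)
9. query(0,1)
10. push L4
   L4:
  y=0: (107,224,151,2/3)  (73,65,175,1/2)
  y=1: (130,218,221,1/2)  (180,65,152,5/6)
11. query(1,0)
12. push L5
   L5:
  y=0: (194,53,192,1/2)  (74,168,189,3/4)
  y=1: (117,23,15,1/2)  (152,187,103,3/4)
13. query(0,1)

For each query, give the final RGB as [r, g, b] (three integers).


(0,0) stack=L1,L2; from [0,0,0]:
after L1 α=3/4: [189/4, 3, 303/2]
after L2 α=1/3: [197/2, 109/3, 473/3]
= [98, 36, 158]

query (1,0) [L1,L2] — begin 0,0,0
after L1 α=1: [62, 134, 54]
after L2 α=1/6: [87, 364/3, 485/6]
= [87, 121, 81]

(0,1) stack=L1,L2; from [0,0,0]:
+L1 (α=1/4) → [0, 105/2, 179/4]
+L2 (α=4/5) → [916/5, 1369/10, 3747/20]
rounded: [183, 137, 187]

query (1,1) [L1,L3] — begin 0,0,0
L1 α=1/5: [212/5, 78/5, 253/5]
L3 α=1/6: [75/2, 271/6, 317/6]
→ [38, 45, 53]

(0,1) stack=L1,L3; from [0,0,0]:
+L1 (α=1/4) → [0, 105/2, 179/4]
+L3 (α=5/8) → [845/8, 1155/16, 4317/32]
= [106, 72, 135]

query (1,0) [L1,L3,L4] — begin 0,0,0
L1 α=1: [62, 134, 54]
L3 α=1: [54, 206, 2]
L4 α=1/2: [127/2, 271/2, 177/2]
→ [64, 136, 88]

query (0,1) [L1,L3,L4,L5] — begin 0,0,0
+L1 (α=1/4) → [0, 105/2, 179/4]
+L3 (α=5/8) → [845/8, 1155/16, 4317/32]
+L4 (α=1/2) → [1885/16, 4643/32, 11389/64]
+L5 (α=1/2) → [3757/32, 5379/64, 12349/128]
rounded: [117, 84, 96]


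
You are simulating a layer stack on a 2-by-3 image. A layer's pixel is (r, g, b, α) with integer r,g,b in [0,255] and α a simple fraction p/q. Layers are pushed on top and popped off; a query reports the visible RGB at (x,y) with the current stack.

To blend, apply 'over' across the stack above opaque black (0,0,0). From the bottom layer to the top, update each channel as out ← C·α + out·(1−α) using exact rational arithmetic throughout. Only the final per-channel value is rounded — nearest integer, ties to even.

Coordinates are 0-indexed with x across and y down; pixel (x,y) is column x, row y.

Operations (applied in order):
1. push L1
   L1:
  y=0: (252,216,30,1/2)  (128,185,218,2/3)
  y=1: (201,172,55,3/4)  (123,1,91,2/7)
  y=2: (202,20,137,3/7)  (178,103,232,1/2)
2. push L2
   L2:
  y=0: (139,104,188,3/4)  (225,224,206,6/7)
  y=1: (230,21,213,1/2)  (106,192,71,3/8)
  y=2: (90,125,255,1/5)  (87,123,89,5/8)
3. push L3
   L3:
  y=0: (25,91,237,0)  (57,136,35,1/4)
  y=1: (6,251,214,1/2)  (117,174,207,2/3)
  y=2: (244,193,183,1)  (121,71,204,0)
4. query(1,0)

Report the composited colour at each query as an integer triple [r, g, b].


query (1,0) [L1,L2,L3] — begin 0,0,0
L1 α=2/3: [256/3, 370/3, 436/3]
L2 α=6/7: [4306/21, 4402/21, 592/3]
L3 α=1/4: [4705/28, 2677/14, 627/4]
= [168, 191, 157]


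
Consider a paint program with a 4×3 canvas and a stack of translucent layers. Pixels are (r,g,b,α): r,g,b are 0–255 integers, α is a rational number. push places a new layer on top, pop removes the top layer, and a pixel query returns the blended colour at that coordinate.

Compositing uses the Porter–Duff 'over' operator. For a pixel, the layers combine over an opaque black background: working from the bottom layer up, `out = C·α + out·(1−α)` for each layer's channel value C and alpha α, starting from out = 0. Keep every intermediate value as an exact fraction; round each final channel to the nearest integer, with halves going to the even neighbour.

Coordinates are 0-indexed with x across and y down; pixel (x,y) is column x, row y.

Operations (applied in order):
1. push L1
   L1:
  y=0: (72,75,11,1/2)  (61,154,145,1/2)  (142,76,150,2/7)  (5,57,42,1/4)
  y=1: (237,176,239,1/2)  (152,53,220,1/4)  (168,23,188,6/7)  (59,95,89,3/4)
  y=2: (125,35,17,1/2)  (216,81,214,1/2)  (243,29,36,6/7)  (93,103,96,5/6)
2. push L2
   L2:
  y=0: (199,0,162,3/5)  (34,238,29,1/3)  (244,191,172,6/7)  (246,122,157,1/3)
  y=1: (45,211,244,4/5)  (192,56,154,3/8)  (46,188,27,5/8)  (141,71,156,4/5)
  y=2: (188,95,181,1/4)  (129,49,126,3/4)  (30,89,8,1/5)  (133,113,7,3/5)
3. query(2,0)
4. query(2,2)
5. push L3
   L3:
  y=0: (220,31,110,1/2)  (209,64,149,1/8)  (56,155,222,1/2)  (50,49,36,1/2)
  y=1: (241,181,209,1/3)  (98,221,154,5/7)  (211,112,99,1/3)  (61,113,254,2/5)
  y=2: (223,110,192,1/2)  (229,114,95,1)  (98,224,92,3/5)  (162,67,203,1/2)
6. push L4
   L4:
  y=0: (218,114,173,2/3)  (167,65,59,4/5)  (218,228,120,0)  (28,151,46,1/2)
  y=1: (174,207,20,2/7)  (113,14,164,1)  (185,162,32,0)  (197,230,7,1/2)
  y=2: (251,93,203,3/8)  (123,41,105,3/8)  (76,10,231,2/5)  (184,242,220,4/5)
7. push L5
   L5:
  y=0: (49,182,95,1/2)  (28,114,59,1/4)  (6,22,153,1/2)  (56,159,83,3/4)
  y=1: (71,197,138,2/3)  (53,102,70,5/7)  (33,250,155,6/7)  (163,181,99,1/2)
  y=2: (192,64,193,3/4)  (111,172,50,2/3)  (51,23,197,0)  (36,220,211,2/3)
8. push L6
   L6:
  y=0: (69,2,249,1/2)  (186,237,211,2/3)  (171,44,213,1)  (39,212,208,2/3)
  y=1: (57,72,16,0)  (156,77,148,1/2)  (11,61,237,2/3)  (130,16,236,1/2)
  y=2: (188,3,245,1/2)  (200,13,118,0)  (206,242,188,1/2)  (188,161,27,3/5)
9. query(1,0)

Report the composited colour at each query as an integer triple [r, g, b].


(2,0) stack=L1,L2; from [0,0,0]:
L1 α=2/7: [284/7, 152/7, 300/7]
L2 α=6/7: [10532/49, 8174/49, 7524/49]
= [215, 167, 154]

at x=2,y=2 over L1,L2:
after L1 α=6/7: [1458/7, 174/7, 216/7]
after L2 α=1/5: [6042/35, 1319/35, 184/7]
rounded: [173, 38, 26]

(1,0) stack=L1,L2,L3,L4,L5,L6; from [0,0,0]:
L1 α=1/2: [61/2, 77, 145/2]
L2 α=1/3: [95/3, 392/3, 58]
L3 α=1/8: [323/6, 367/3, 555/8]
L4 α=4/5: [4331/30, 1147/15, 2443/40]
L5 α=1/4: [4611/40, 1717/20, 9689/160]
L6 α=2/3: [6497/40, 11197/60, 77209/480]
= [162, 187, 161]


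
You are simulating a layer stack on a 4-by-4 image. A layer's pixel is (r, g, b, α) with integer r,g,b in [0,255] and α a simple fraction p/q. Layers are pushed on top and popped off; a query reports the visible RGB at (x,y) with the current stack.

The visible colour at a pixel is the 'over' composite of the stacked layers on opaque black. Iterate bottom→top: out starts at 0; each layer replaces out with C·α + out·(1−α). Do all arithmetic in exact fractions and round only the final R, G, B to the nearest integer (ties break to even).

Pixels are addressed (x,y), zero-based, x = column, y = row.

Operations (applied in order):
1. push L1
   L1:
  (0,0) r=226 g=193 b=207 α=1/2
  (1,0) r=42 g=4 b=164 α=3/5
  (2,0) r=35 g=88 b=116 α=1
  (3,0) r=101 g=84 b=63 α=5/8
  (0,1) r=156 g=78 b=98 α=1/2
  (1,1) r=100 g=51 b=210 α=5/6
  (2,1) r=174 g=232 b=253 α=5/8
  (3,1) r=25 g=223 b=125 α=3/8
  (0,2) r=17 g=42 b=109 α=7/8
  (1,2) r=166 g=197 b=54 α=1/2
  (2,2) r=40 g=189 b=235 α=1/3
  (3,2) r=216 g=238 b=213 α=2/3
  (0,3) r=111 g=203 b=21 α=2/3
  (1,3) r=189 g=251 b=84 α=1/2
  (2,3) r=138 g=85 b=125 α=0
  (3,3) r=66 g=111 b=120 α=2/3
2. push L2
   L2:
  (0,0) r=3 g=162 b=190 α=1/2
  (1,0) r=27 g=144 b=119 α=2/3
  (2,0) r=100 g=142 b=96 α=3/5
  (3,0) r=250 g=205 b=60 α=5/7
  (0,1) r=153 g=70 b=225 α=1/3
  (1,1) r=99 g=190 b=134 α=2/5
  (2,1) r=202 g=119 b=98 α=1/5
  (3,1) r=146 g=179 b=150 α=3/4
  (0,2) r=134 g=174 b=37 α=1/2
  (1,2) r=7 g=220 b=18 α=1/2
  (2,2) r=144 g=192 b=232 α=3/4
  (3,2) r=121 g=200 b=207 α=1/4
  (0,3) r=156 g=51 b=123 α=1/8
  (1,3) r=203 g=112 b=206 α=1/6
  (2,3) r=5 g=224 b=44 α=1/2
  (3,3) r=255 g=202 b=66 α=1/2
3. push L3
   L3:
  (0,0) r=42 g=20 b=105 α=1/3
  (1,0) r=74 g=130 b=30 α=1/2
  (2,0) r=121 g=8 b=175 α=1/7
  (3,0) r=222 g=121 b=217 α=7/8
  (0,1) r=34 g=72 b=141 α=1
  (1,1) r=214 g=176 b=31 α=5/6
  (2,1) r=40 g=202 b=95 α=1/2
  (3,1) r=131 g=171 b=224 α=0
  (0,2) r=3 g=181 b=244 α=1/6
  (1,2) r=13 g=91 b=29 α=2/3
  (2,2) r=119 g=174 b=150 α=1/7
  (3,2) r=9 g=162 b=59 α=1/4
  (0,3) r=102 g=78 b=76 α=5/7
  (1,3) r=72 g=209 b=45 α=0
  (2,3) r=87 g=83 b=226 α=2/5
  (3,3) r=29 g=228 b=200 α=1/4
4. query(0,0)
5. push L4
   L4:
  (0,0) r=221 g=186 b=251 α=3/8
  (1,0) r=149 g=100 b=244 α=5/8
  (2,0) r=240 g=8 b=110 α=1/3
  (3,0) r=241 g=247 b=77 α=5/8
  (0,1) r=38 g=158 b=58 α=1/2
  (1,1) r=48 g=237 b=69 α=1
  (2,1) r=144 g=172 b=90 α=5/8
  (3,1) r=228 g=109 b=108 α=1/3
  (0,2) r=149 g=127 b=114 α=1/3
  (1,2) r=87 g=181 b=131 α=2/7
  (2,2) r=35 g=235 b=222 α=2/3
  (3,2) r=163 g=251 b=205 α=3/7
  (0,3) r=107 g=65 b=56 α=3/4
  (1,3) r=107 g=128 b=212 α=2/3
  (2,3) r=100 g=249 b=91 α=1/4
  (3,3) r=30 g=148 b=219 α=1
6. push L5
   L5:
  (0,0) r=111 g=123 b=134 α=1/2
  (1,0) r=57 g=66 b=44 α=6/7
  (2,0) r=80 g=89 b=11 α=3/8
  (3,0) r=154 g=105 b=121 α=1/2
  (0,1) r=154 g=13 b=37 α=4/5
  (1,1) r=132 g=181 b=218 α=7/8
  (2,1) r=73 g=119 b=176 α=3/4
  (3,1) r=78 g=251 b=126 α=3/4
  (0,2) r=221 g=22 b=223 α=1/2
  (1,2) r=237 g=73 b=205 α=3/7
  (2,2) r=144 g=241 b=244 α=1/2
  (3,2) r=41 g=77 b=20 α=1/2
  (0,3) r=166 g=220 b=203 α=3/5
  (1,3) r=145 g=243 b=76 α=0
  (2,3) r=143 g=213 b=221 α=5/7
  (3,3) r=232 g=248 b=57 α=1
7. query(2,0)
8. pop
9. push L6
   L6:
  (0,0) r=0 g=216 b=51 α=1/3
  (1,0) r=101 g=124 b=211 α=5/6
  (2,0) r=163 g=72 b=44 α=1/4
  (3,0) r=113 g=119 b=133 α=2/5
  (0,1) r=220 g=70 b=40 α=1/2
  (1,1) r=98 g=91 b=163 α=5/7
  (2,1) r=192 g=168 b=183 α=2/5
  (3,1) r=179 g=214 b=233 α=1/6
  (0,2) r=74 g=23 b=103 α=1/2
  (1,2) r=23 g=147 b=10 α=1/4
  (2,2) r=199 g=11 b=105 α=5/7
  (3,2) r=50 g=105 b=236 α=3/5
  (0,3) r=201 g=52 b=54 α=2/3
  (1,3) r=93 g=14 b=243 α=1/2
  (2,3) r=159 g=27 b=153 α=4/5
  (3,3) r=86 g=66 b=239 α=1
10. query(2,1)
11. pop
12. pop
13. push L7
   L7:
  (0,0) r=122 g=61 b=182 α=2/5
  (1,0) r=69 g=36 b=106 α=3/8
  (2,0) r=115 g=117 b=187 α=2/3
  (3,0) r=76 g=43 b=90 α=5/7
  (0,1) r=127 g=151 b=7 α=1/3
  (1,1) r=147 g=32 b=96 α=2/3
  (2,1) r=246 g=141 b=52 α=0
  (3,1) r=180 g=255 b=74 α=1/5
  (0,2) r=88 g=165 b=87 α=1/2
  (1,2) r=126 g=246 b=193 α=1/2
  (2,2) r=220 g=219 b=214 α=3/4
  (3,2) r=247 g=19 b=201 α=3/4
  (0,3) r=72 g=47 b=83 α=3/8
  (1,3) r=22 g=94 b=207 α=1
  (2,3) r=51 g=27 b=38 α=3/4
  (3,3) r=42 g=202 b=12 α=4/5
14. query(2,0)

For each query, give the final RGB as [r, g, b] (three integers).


(0,0) stack=L1,L2,L3; from [0,0,0]:
L1 α=1/2: [113, 193/2, 207/2]
L2 α=1/2: [58, 517/4, 587/4]
L3 α=1/3: [158/3, 557/6, 797/6]
= [53, 93, 133]

(2,0) stack=L1,L2,L3,L4,L5; from [0,0,0]:
after L1 α=1: [35, 88, 116]
after L2 α=3/5: [74, 602/5, 104]
after L3 α=1/7: [565/7, 3652/35, 799/7]
after L4 α=1/3: [2810/21, 2528/35, 2368/21]
after L5 α=3/8: [9545/84, 4397/56, 12533/168]
= [114, 79, 75]

at x=2,y=1 over L1,L2,L3,L4,L6:
L1 α=5/8: [435/4, 145, 1265/8]
L2 α=1/5: [637/5, 699/5, 1461/10]
L3 α=1/2: [837/10, 1709/10, 2411/20]
L4 α=5/8: [9711/80, 13727/80, 16233/160]
L6 α=2/5: [59853/400, 68061/400, 107259/800]
= [150, 170, 134]

(2,0) stack=L1,L2,L3,L7; from [0,0,0]:
L1 α=1: [35, 88, 116]
L2 α=3/5: [74, 602/5, 104]
L3 α=1/7: [565/7, 3652/35, 799/7]
L7 α=2/3: [725/7, 11842/105, 1139/7]
rounded: [104, 113, 163]
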